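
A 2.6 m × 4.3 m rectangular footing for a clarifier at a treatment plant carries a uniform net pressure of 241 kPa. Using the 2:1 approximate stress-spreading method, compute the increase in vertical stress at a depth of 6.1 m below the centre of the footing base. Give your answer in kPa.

By the 2:1 method the load spreads at 1 horizontal : 2 vertical, so at depth z the loaded area has grown by z in each plan dimension:
Δσ = qBL/((B+z)(L+z)) = 241×2.6×4.3/((2.6+6.1)(4.3+6.1)) = 29.779 kPa

Δσ_z ≈ 29.8 kPa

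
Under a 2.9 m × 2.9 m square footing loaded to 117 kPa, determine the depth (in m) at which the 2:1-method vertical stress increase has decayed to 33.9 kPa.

z ≈ 2.49 m

2:1 spreading — at depth z the loaded area has grown by z in each plan dimension:
qB²/(B+z)² = Δσ_z ⇒ z = B(√(q/Δσ_z) − 1) = 2.9×(√(117/33.9) − 1) = 2.488 m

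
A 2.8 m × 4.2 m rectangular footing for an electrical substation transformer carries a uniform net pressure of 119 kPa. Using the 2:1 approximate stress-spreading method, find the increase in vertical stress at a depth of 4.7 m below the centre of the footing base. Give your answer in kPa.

By the 2:1 method the load spreads at 1 horizontal : 2 vertical, so at depth z the loaded area has grown by z in each plan dimension:
Δσ = qBL/((B+z)(L+z)) = 119×2.8×4.2/((2.8+4.7)(4.2+4.7)) = 20.965 kPa

Δσ_z ≈ 21 kPa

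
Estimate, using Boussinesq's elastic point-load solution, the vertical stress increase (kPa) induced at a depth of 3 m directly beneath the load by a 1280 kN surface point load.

Boussinesq vertical stress below a point load on an elastic half-space:
Δσ_z = 3P/(2πz²) · [1 + (r/z)²]^(−5/2)
r/z = 0/3 = 0; [1+(r/z)²]^(−5/2) = 1.
Δσ_z = 3×1280/(2π×3²) × 1 = 67.906 × 1 = 67.91 kPa

Δσ_z ≈ 67.9 kPa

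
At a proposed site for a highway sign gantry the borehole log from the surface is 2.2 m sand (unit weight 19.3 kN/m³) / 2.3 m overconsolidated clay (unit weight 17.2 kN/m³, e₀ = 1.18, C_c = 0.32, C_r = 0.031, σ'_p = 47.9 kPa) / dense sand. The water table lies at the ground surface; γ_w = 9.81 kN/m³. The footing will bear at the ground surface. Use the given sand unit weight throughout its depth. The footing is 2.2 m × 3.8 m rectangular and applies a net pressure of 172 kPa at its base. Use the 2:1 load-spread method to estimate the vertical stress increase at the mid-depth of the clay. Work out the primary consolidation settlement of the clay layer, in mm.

Mid-depth of clay below the ground surface: z = 2.2 + 2.3/2 = 3.35 m.
Total vertical stress at mid-clay: σ_v = 19.3×2.2 + 17.2×1.15 = 62.24 kPa.
Pore pressure: u = 9.81×(3.35 − 0) = 32.864 kPa.
Initial effective stress: σ'_0 = σ_v − u = 62.24 − 32.864 = 29.376 kPa.
Stress increase at mid-clay by the 2:1 spreading method:
Δσ = qBL/((B+z)(L+z)) = 172×2.2×3.8/((2.2+3.35)(3.8+3.35)) = 36.236 kPa
Final effective stress: σ'_f = 29.376 + 36.236 = 65.612 kPa.
σ'_f = 65.612 > σ'_p = 47.9 kPa, so the stress path crosses the preconsolidation pressure — recompression up to σ'_p, then virgin compression beyond:
S_c = H/(1+e₀)·[C_r·log₁₀(σ'_p/σ'_0) + C_c·log₁₀(σ'_f/σ'_p)]
    = 2.3/2.18 × [0.031×log₁₀(47.9/29.376) + 0.32×log₁₀(65.612/47.9)]
    = 1.055 × [0.0065826 + 0.043727] = 0.05308 m

S_c ≈ 53.1 mm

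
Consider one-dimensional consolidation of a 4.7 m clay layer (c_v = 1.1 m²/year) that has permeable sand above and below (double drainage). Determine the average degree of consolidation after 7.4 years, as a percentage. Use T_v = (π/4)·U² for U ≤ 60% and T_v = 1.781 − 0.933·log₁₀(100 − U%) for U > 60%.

Drainage path length: H_d = H/2 = 2.35 m (double drainage).
T_v = c_v·t/H_d² = 1.1×7.4/2.35² = 1.474.
T_v = 1.474 corresponds to the U > 60% branch:
U = 1 − 10^((1.781 − T_v)/0.933)/100 = 0.9787

U ≈ 97.9 %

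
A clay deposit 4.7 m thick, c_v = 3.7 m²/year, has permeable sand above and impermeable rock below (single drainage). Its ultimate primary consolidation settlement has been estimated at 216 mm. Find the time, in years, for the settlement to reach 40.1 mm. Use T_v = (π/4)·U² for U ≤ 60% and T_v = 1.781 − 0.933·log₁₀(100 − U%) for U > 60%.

t ≈ 0.162 years

Drainage path length: H_d = H = 4.7 m (single drainage).
U = S(t)/S_ult = 40.1/216 = 0.1856.
U ≤ 60%: T_v = (π/4)·U² = (π/4)×0.18565² = 0.027069.
t = T_v·H_d²/c_v = 0.027069×4.7²/3.7 = 0.1616 years.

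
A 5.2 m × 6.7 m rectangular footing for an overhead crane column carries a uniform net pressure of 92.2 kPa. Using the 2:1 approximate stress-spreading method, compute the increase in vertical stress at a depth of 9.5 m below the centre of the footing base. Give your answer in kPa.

Δσ_z ≈ 13.5 kPa

By the 2:1 method the load spreads at 1 horizontal : 2 vertical, so at depth z the loaded area has grown by z in each plan dimension:
Δσ = qBL/((B+z)(L+z)) = 92.2×5.2×6.7/((5.2+9.5)(6.7+9.5)) = 13.489 kPa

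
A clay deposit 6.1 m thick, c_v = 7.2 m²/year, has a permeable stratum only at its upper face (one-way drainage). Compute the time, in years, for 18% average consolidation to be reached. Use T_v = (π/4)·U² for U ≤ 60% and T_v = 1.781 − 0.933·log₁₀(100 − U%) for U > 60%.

Drainage path length: H_d = H = 6.1 m (single drainage).
U ≤ 60%: T_v = (π/4)·U² = (π/4)×0.18² = 0.025447.
t = T_v·H_d²/c_v = 0.025447×6.1²/7.2 = 0.1315 years.

t ≈ 0.132 years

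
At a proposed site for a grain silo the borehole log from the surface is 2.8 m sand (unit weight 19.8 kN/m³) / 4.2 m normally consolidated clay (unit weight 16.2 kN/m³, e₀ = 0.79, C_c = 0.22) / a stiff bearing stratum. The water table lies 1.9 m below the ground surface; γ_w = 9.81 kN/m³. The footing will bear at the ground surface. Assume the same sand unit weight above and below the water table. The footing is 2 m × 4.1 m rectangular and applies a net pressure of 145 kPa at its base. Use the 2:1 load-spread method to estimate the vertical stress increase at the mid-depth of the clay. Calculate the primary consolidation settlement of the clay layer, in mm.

Mid-depth of clay below the ground surface: z = 2.8 + 4.2/2 = 4.9 m.
Total vertical stress at mid-clay: σ_v = 19.8×2.8 + 16.2×2.1 = 89.46 kPa.
Pore pressure: u = 9.81×(4.9 − 1.9) = 29.43 kPa.
Initial effective stress: σ'_0 = σ_v − u = 89.46 − 29.43 = 60.03 kPa.
Stress increase at mid-clay by the 2:1 spreading method:
Δσ = qBL/((B+z)(L+z)) = 145×2×4.1/((2+4.9)(4.1+4.9)) = 19.147 kPa
Final effective stress: σ'_f = σ'_0 + Δσ = 60.03 + 19.147 = 79.177 kPa.
Normally consolidated clay, so the full stress increment lies on the virgin compression line:
S_c = C_c·H/(1+e₀)·log₁₀(σ'_f/σ'_0) = 0.22×4.2/(1+0.79)×log₁₀(79.177/60.03)
    = 0.5162 × 0.12023 = 0.06206 m

S_c ≈ 62.1 mm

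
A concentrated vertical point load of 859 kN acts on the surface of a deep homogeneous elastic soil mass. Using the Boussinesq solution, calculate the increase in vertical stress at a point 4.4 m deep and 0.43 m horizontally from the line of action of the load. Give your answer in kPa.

Boussinesq vertical stress below a point load on an elastic half-space:
Δσ_z = 3P/(2πz²) · [1 + (r/z)²]^(−5/2)
r/z = 0.43/4.4 = 0.097727; [1+(r/z)²]^(−5/2) = 0.97652.
Δσ_z = 3×859/(2π×4.4²) × 0.97652 = 21.185 × 0.97652 = 20.69 kPa

Δσ_z ≈ 20.7 kPa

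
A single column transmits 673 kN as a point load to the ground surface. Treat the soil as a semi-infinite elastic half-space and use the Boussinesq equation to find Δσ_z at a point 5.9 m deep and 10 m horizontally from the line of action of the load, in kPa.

Boussinesq vertical stress below a point load on an elastic half-space:
Δσ_z = 3P/(2πz²) · [1 + (r/z)²]^(−5/2)
r/z = 10/5.9 = 1.6949; [1+(r/z)²]^(−5/2) = 0.033881.
Δσ_z = 3×673/(2π×5.9²) × 0.033881 = 9.2311 × 0.033881 = 0.3128 kPa

Δσ_z ≈ 0.313 kPa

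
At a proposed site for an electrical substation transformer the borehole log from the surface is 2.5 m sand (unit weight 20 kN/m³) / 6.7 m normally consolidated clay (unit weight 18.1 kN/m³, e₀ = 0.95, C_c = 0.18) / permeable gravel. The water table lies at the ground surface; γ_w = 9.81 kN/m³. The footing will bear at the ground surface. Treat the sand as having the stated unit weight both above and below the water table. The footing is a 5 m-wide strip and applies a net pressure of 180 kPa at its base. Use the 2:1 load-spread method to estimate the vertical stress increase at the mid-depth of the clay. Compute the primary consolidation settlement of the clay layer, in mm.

S_c ≈ 252 mm

Mid-depth of clay below the ground surface: z = 2.5 + 6.7/2 = 5.85 m.
Total vertical stress at mid-clay: σ_v = 20×2.5 + 18.1×3.35 = 110.64 kPa.
Pore pressure: u = 9.81×(5.85 − 0) = 57.389 kPa.
Initial effective stress: σ'_0 = σ_v − u = 110.64 − 57.389 = 53.251 kPa.
Stress increase at mid-clay by the 2:1 spreading method:
Δσ = qB/(B+z) = 180×5/(5+5.85) = 82.949 kPa
Final effective stress: σ'_f = σ'_0 + Δσ = 53.251 + 82.949 = 136.2 kPa.
Normally consolidated clay, so the full stress increment lies on the virgin compression line:
S_c = C_c·H/(1+e₀)·log₁₀(σ'_f/σ'_0) = 0.18×6.7/(1+0.95)×log₁₀(136.2/53.251)
    = 0.61846 × 0.40785 = 0.2522 m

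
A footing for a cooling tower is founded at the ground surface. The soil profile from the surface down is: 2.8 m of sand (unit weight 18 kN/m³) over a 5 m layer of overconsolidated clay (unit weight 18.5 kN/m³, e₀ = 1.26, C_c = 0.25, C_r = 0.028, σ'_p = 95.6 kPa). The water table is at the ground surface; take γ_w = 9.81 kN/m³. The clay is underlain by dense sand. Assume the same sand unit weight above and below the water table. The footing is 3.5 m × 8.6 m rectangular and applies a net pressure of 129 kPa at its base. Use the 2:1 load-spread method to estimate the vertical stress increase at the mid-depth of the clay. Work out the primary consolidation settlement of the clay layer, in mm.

Mid-depth of clay below the ground surface: z = 2.8 + 5/2 = 5.3 m.
Total vertical stress at mid-clay: σ_v = 18×2.8 + 18.5×2.5 = 96.65 kPa.
Pore pressure: u = 9.81×(5.3 − 0) = 51.993 kPa.
Initial effective stress: σ'_0 = σ_v − u = 96.65 − 51.993 = 44.657 kPa.
Stress increase at mid-clay by the 2:1 spreading method:
Δσ = qBL/((B+z)(L+z)) = 129×3.5×8.6/((3.5+5.3)(8.6+5.3)) = 31.744 kPa
Final effective stress: σ'_f = 44.657 + 31.744 = 76.401 kPa.
σ'_f = 76.401 ≤ σ'_p = 95.6 kPa, so the clay remains overconsolidated and only the recompression index applies:
S_c = C_r·H/(1+e₀)·log₁₀(σ'_f/σ'_0) = 0.028×5/2.26×log₁₀(76.401/44.657)
    = 0.061947 × 0.23321 = 0.01445 m

S_c ≈ 14.4 mm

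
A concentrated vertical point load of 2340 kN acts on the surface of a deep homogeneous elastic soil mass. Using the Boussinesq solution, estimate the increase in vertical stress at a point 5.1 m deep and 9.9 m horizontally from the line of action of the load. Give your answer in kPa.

Δσ_z ≈ 0.865 kPa

Boussinesq vertical stress below a point load on an elastic half-space:
Δσ_z = 3P/(2πz²) · [1 + (r/z)²]^(−5/2)
r/z = 9.9/5.1 = 1.9412; [1+(r/z)²]^(−5/2) = 0.020143.
Δσ_z = 3×2340/(2π×5.1²) × 0.020143 = 42.955 × 0.020143 = 0.8652 kPa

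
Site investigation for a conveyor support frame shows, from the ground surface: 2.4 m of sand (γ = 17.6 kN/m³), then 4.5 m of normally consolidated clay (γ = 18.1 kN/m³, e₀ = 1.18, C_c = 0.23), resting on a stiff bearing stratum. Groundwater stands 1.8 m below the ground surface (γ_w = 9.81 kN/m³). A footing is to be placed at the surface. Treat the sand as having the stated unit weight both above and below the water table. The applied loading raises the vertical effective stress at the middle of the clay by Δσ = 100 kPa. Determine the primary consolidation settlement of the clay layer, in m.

S_c ≈ 0.214 m

Mid-depth of clay below the ground surface: z = 2.4 + 4.5/2 = 4.65 m.
Total vertical stress at mid-clay: σ_v = 17.6×2.4 + 18.1×2.25 = 82.965 kPa.
Pore pressure: u = 9.81×(4.65 − 1.8) = 27.959 kPa.
Initial effective stress: σ'_0 = σ_v − u = 82.965 − 27.959 = 55.006 kPa.
Final effective stress: σ'_f = σ'_0 + Δσ = 55.006 + 100 = 155.01 kPa.
Normally consolidated clay, so the full stress increment lies on the virgin compression line:
S_c = C_c·H/(1+e₀)·log₁₀(σ'_f/σ'_0) = 0.23×4.5/(1+1.18)×log₁₀(155.01/55.006)
    = 0.47477 × 0.44995 = 0.2136 m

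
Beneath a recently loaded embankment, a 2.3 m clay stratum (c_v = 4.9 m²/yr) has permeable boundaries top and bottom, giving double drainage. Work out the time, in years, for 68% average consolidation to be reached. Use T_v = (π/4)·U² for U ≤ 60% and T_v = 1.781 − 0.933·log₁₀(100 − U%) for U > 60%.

t ≈ 0.102 years

Drainage path length: H_d = H/2 = 1.15 m (double drainage).
U > 60%: T_v = 1.781 − 0.933·log₁₀(100 − 68) = 0.3767.
t = T_v·H_d²/c_v = 0.3767×1.15²/4.9 = 0.1017 years.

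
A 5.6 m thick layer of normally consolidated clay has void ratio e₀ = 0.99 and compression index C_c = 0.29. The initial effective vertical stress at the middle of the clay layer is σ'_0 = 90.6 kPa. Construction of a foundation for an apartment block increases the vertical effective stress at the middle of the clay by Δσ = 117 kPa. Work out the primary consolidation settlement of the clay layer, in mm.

S_c ≈ 294 mm

Final effective stress: σ'_f = σ'_0 + Δσ = 90.6 + 117 = 207.6 kPa.
Normally consolidated clay, so the full stress increment lies on the virgin compression line:
S_c = C_c·H/(1+e₀)·log₁₀(σ'_f/σ'_0) = 0.29×5.6/(1+0.99)×log₁₀(207.6/90.6)
    = 0.81608 × 0.3601 = 0.2939 m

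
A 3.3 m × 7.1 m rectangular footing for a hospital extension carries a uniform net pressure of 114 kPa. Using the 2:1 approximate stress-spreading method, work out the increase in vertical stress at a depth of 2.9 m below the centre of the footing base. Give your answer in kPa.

Δσ_z ≈ 43.1 kPa

By the 2:1 method the load spreads at 1 horizontal : 2 vertical, so at depth z the loaded area has grown by z in each plan dimension:
Δσ = qBL/((B+z)(L+z)) = 114×3.3×7.1/((3.3+2.9)(7.1+2.9)) = 43.081 kPa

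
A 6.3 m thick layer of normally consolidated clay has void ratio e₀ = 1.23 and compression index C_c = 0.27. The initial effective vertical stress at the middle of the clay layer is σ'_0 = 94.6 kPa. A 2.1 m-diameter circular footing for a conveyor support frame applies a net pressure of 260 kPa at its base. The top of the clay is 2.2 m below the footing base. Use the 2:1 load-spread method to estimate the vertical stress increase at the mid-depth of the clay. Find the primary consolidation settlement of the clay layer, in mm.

S_c ≈ 65.4 mm

Mid-depth of clay below the footing base: z = 2.2 + 6.3/2 = 5.35 m.
Stress increase at mid-clay by the 2:1 spreading method:
Δσ ≈ qD²/(D+z)² = 260×2.1²/(2.1+5.35)² = 20.659 kPa
Final effective stress: σ'_f = σ'_0 + Δσ = 94.6 + 20.659 = 115.26 kPa.
Normally consolidated clay, so the full stress increment lies on the virgin compression line:
S_c = C_c·H/(1+e₀)·log₁₀(σ'_f/σ'_0) = 0.27×6.3/(1+1.23)×log₁₀(115.26/94.6)
    = 0.76278 × 0.085787 = 0.06544 m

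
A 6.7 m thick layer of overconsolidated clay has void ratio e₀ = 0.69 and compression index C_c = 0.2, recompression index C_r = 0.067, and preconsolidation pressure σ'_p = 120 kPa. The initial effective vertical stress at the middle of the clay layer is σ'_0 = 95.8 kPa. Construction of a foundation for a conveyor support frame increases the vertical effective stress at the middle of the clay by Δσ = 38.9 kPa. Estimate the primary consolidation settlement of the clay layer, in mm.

S_c ≈ 65.8 mm

Final effective stress: σ'_f = 95.8 + 38.9 = 134.7 kPa.
σ'_f = 134.7 > σ'_p = 120 kPa, so the stress path crosses the preconsolidation pressure — recompression up to σ'_p, then virgin compression beyond:
S_c = H/(1+e₀)·[C_r·log₁₀(σ'_p/σ'_0) + C_c·log₁₀(σ'_f/σ'_p)]
    = 6.7/1.69 × [0.067×log₁₀(120/95.8) + 0.2×log₁₀(134.7/120)]
    = 3.9645 × [0.0065537 + 0.010037] = 0.06577 m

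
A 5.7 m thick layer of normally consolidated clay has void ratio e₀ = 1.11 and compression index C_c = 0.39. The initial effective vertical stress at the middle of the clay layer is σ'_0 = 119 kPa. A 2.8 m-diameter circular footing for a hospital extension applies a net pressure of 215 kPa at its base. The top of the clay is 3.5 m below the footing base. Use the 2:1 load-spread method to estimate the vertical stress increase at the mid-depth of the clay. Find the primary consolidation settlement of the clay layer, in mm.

Mid-depth of clay below the footing base: z = 3.5 + 5.7/2 = 6.35 m.
Stress increase at mid-clay by the 2:1 spreading method:
Δσ ≈ qD²/(D+z)² = 215×2.8²/(2.8+6.35)² = 20.133 kPa
Final effective stress: σ'_f = σ'_0 + Δσ = 119 + 20.133 = 139.13 kPa.
Normally consolidated clay, so the full stress increment lies on the virgin compression line:
S_c = C_c·H/(1+e₀)·log₁₀(σ'_f/σ'_0) = 0.39×5.7/(1+1.11)×log₁₀(139.13/119)
    = 1.0536 × 0.067874 = 0.07151 m

S_c ≈ 71.5 mm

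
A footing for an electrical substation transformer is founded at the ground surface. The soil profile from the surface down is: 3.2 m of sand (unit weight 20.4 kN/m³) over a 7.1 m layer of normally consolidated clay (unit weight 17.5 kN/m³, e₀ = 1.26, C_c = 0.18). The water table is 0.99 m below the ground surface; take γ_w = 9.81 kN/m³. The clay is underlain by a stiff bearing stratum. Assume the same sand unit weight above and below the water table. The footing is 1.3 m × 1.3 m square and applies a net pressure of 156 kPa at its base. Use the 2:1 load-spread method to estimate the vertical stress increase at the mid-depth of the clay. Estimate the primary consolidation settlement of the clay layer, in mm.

Mid-depth of clay below the ground surface: z = 3.2 + 7.1/2 = 6.75 m.
Total vertical stress at mid-clay: σ_v = 20.4×3.2 + 17.5×3.55 = 127.41 kPa.
Pore pressure: u = 9.81×(6.75 − 0.99) = 56.506 kPa.
Initial effective stress: σ'_0 = σ_v − u = 127.41 − 56.506 = 70.904 kPa.
Stress increase at mid-clay by the 2:1 spreading method:
Δσ = qBL/((B+z)(L+z)) = 156×1.3×1.3/((1.3+6.75)(1.3+6.75)) = 4.0684 kPa
Final effective stress: σ'_f = σ'_0 + Δσ = 70.904 + 4.0684 = 74.972 kPa.
Normally consolidated clay, so the full stress increment lies on the virgin compression line:
S_c = C_c·H/(1+e₀)·log₁₀(σ'_f/σ'_0) = 0.18×7.1/(1+1.26)×log₁₀(74.972/70.904)
    = 0.56549 × 0.024228 = 0.0137 m

S_c ≈ 13.7 mm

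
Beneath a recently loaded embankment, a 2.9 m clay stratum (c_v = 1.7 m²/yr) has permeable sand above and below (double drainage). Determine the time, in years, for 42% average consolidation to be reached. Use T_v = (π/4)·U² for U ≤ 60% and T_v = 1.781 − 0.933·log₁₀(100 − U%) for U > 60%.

t ≈ 0.171 years

Drainage path length: H_d = H/2 = 1.45 m (double drainage).
U ≤ 60%: T_v = (π/4)·U² = (π/4)×0.42² = 0.13854.
t = T_v·H_d²/c_v = 0.13854×1.45²/1.7 = 0.1713 years.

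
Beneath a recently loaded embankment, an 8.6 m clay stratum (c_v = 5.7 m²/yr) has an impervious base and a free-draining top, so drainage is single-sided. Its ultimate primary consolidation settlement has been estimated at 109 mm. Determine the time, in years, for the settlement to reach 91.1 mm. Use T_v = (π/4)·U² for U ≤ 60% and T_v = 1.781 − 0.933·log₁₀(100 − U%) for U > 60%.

t ≈ 8.4 years

Drainage path length: H_d = H = 8.6 m (single drainage).
U = S(t)/S_ult = 91.1/109 = 0.8358.
U > 60%: T_v = 1.781 − 0.933·log₁₀(100 − 83.578) = 0.64701.
t = T_v·H_d²/c_v = 0.64701×8.6²/5.7 = 8.395 years.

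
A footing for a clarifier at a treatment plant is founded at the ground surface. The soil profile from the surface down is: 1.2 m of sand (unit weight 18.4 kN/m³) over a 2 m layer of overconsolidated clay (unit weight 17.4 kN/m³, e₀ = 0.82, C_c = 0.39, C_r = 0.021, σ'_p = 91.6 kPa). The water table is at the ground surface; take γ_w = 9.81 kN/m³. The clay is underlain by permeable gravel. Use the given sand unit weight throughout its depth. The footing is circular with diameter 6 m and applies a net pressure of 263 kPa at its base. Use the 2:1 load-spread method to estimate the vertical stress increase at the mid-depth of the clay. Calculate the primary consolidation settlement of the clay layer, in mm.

Mid-depth of clay below the ground surface: z = 1.2 + 2/2 = 2.2 m.
Total vertical stress at mid-clay: σ_v = 18.4×1.2 + 17.4×1 = 39.48 kPa.
Pore pressure: u = 9.81×(2.2 − 0) = 21.582 kPa.
Initial effective stress: σ'_0 = σ_v − u = 39.48 − 21.582 = 17.898 kPa.
Stress increase at mid-clay by the 2:1 spreading method:
Δσ ≈ qD²/(D+z)² = 263×6²/(6+2.2)² = 140.81 kPa
Final effective stress: σ'_f = 17.898 + 140.81 = 158.71 kPa.
σ'_f = 158.71 > σ'_p = 91.6 kPa, so the stress path crosses the preconsolidation pressure — recompression up to σ'_p, then virgin compression beyond:
S_c = H/(1+e₀)·[C_r·log₁₀(σ'_p/σ'_0) + C_c·log₁₀(σ'_f/σ'_p)]
    = 2/1.82 × [0.021×log₁₀(91.6/17.898) + 0.39×log₁₀(158.71/91.6)]
    = 1.0989 × [0.014891 + 0.093096] = 0.1187 m

S_c ≈ 119 mm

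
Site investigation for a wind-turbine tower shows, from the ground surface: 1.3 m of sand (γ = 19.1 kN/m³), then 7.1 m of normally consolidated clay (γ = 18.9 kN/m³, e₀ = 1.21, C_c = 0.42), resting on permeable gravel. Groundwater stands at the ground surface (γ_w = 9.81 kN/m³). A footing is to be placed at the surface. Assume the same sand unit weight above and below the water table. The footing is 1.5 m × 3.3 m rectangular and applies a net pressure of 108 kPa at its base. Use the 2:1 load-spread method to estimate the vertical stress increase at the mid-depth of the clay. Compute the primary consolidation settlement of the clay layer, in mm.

S_c ≈ 123 mm

Mid-depth of clay below the ground surface: z = 1.3 + 7.1/2 = 4.85 m.
Total vertical stress at mid-clay: σ_v = 19.1×1.3 + 18.9×3.55 = 91.925 kPa.
Pore pressure: u = 9.81×(4.85 − 0) = 47.578 kPa.
Initial effective stress: σ'_0 = σ_v − u = 91.925 − 47.578 = 44.347 kPa.
Stress increase at mid-clay by the 2:1 spreading method:
Δσ = qBL/((B+z)(L+z)) = 108×1.5×3.3/((1.5+4.85)(3.3+4.85)) = 10.33 kPa
Final effective stress: σ'_f = σ'_0 + Δσ = 44.347 + 10.33 = 54.677 kPa.
Normally consolidated clay, so the full stress increment lies on the virgin compression line:
S_c = C_c·H/(1+e₀)·log₁₀(σ'_f/σ'_0) = 0.42×7.1/(1+1.21)×log₁₀(54.677/44.347)
    = 1.3493 × 0.09094 = 0.1227 m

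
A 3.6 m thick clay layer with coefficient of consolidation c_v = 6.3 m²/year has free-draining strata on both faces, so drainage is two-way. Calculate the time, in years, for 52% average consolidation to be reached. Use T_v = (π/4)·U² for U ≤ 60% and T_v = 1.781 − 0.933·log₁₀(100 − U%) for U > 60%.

t ≈ 0.109 years

Drainage path length: H_d = H/2 = 1.8 m (double drainage).
U ≤ 60%: T_v = (π/4)·U² = (π/4)×0.52² = 0.21237.
t = T_v·H_d²/c_v = 0.21237×1.8²/6.3 = 0.1092 years.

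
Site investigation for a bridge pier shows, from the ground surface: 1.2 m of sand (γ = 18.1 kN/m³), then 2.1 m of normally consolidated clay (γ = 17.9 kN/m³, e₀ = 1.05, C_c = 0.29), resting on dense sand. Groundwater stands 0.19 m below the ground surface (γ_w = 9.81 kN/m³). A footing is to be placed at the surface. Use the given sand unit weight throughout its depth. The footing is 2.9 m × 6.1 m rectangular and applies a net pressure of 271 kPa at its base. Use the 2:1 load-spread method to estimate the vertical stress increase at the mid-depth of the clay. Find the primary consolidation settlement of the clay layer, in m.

S_c ≈ 0.241 m

Mid-depth of clay below the ground surface: z = 1.2 + 2.1/2 = 2.25 m.
Total vertical stress at mid-clay: σ_v = 18.1×1.2 + 17.9×1.05 = 40.515 kPa.
Pore pressure: u = 9.81×(2.25 − 0.19) = 20.209 kPa.
Initial effective stress: σ'_0 = σ_v − u = 40.515 − 20.209 = 20.306 kPa.
Stress increase at mid-clay by the 2:1 spreading method:
Δσ = qBL/((B+z)(L+z)) = 271×2.9×6.1/((2.9+2.25)(6.1+2.25)) = 111.48 kPa
Final effective stress: σ'_f = σ'_0 + Δσ = 20.306 + 111.48 = 131.79 kPa.
Normally consolidated clay, so the full stress increment lies on the virgin compression line:
S_c = C_c·H/(1+e₀)·log₁₀(σ'_f/σ'_0) = 0.29×2.1/(1+1.05)×log₁₀(131.79/20.306)
    = 0.29707 × 0.81226 = 0.2413 m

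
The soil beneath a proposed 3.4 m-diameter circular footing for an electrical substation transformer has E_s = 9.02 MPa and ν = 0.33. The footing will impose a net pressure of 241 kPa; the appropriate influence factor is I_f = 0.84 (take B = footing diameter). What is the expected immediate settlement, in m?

Immediate (elastic) settlement: S_e = q·B·(1−ν²)/E_s · I_f.
E_s = 9.02 MPa = 9020 kPa.
S_e = 241 × 3.4 × (1 − 0.33²) / 9020 × 0.84
    = 241 × 3.4 × 0.8911 / 9020 × 0.84
    = 0.068 m

S_e ≈ 0.068 m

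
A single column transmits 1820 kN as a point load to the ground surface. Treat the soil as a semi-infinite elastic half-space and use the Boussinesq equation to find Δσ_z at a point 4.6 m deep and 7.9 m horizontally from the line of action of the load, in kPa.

Boussinesq vertical stress below a point load on an elastic half-space:
Δσ_z = 3P/(2πz²) · [1 + (r/z)²]^(−5/2)
r/z = 7.9/4.6 = 1.7174; [1+(r/z)²]^(−5/2) = 0.03226.
Δσ_z = 3×1820/(2π×4.6²) × 0.03226 = 41.067 × 0.03226 = 1.325 kPa

Δσ_z ≈ 1.32 kPa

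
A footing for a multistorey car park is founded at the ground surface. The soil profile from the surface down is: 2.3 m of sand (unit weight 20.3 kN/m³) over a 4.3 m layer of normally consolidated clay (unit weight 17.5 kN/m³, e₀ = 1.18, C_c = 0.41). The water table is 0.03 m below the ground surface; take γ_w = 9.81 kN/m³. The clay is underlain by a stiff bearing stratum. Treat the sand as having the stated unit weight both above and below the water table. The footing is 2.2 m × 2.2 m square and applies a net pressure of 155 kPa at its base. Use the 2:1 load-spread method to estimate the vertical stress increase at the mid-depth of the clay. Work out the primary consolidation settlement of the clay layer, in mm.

Mid-depth of clay below the ground surface: z = 2.3 + 4.3/2 = 4.45 m.
Total vertical stress at mid-clay: σ_v = 20.3×2.3 + 17.5×2.15 = 84.315 kPa.
Pore pressure: u = 9.81×(4.45 − 0.03) = 43.36 kPa.
Initial effective stress: σ'_0 = σ_v − u = 84.315 − 43.36 = 40.955 kPa.
Stress increase at mid-clay by the 2:1 spreading method:
Δσ = qBL/((B+z)(L+z)) = 155×2.2×2.2/((2.2+4.45)(2.2+4.45)) = 16.964 kPa
Final effective stress: σ'_f = σ'_0 + Δσ = 40.955 + 16.964 = 57.919 kPa.
Normally consolidated clay, so the full stress increment lies on the virgin compression line:
S_c = C_c·H/(1+e₀)·log₁₀(σ'_f/σ'_0) = 0.41×4.3/(1+1.18)×log₁₀(57.919/40.955)
    = 0.80872 × 0.15051 = 0.1217 m

S_c ≈ 122 mm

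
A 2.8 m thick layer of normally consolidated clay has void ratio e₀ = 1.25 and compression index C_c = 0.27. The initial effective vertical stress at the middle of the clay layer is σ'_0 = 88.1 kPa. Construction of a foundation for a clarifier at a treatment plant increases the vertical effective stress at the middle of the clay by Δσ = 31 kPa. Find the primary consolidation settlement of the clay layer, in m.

Final effective stress: σ'_f = σ'_0 + Δσ = 88.1 + 31 = 119.1 kPa.
Normally consolidated clay, so the full stress increment lies on the virgin compression line:
S_c = C_c·H/(1+e₀)·log₁₀(σ'_f/σ'_0) = 0.27×2.8/(1+1.25)×log₁₀(119.1/88.1)
    = 0.336 × 0.13094 = 0.044 m

S_c ≈ 0.044 m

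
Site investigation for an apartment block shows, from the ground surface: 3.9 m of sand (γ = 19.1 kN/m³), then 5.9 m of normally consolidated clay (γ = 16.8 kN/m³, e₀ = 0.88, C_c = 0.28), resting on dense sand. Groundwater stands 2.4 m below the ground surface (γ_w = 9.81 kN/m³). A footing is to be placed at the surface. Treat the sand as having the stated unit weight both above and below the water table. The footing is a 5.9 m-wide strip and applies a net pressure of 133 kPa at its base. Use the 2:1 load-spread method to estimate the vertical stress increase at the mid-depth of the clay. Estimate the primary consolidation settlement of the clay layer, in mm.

S_c ≈ 217 mm

Mid-depth of clay below the ground surface: z = 3.9 + 5.9/2 = 6.85 m.
Total vertical stress at mid-clay: σ_v = 19.1×3.9 + 16.8×2.95 = 124.05 kPa.
Pore pressure: u = 9.81×(6.85 − 2.4) = 43.655 kPa.
Initial effective stress: σ'_0 = σ_v − u = 124.05 − 43.655 = 80.395 kPa.
Stress increase at mid-clay by the 2:1 spreading method:
Δσ = qB/(B+z) = 133×5.9/(5.9+6.85) = 61.545 kPa
Final effective stress: σ'_f = σ'_0 + Δσ = 80.395 + 61.545 = 141.94 kPa.
Normally consolidated clay, so the full stress increment lies on the virgin compression line:
S_c = C_c·H/(1+e₀)·log₁₀(σ'_f/σ'_0) = 0.28×5.9/(1+0.88)×log₁₀(141.94/80.395)
    = 0.87872 × 0.24688 = 0.2169 m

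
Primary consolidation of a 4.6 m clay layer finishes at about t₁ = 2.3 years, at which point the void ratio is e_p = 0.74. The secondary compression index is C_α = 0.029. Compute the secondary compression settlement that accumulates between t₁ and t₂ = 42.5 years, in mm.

S_s ≈ 97.1 mm

Secondary compression: S_s = C_α·H/(1+e_p)·log₁₀(t₂/t₁)
S_s = 0.029×4.6/(1+0.74)×log₁₀(42.5/2.3)
    = 0.07667 × 1.267 = 0.09711 m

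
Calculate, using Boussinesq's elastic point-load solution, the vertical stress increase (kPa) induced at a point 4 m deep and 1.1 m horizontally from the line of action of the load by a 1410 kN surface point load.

Boussinesq vertical stress below a point load on an elastic half-space:
Δσ_z = 3P/(2πz²) · [1 + (r/z)²]^(−5/2)
r/z = 1.1/4 = 0.275; [1+(r/z)²]^(−5/2) = 0.83339.
Δσ_z = 3×1410/(2π×4²) × 0.83339 = 42.077 × 0.83339 = 35.07 kPa

Δσ_z ≈ 35.1 kPa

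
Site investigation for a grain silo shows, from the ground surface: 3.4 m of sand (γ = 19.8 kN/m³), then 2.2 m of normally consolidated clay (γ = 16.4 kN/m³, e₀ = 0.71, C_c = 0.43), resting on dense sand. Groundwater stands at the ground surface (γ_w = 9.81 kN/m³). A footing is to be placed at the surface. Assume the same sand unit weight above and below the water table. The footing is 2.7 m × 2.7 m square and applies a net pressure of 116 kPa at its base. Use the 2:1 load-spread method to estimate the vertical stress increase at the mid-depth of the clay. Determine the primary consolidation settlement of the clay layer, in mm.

Mid-depth of clay below the ground surface: z = 3.4 + 2.2/2 = 4.5 m.
Total vertical stress at mid-clay: σ_v = 19.8×3.4 + 16.4×1.1 = 85.36 kPa.
Pore pressure: u = 9.81×(4.5 − 0) = 44.145 kPa.
Initial effective stress: σ'_0 = σ_v − u = 85.36 − 44.145 = 41.215 kPa.
Stress increase at mid-clay by the 2:1 spreading method:
Δσ = qBL/((B+z)(L+z)) = 116×2.7×2.7/((2.7+4.5)(2.7+4.5)) = 16.313 kPa
Final effective stress: σ'_f = σ'_0 + Δσ = 41.215 + 16.313 = 57.528 kPa.
Normally consolidated clay, so the full stress increment lies on the virgin compression line:
S_c = C_c·H/(1+e₀)·log₁₀(σ'_f/σ'_0) = 0.43×2.2/(1+0.71)×log₁₀(57.528/41.215)
    = 0.55322 × 0.14482 = 0.08012 m

S_c ≈ 80.1 mm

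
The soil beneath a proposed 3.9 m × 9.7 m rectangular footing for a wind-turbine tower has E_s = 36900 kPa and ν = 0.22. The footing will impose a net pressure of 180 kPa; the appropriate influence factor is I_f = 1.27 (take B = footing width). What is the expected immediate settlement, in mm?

Immediate (elastic) settlement: S_e = q·B·(1−ν²)/E_s · I_f.
S_e = 180 × 3.9 × (1 − 0.22²) / 36900 × 1.27
    = 180 × 3.9 × 0.9516 / 36900 × 1.27
    = 0.02299 m = 22.99 mm

S_e ≈ 23 mm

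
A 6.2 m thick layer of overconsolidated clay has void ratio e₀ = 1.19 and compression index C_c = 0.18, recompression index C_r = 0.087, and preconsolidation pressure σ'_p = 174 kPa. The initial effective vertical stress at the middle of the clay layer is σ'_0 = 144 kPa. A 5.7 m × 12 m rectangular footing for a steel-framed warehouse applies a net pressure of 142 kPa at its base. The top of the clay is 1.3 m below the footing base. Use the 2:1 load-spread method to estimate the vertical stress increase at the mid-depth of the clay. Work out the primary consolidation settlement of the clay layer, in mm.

S_c ≈ 54 mm

Mid-depth of clay below the footing base: z = 1.3 + 6.2/2 = 4.4 m.
Stress increase at mid-clay by the 2:1 spreading method:
Δσ = qBL/((B+z)(L+z)) = 142×5.7×12/((5.7+4.4)(12+4.4)) = 58.638 kPa
Final effective stress: σ'_f = 144 + 58.638 = 202.64 kPa.
σ'_f = 202.64 > σ'_p = 174 kPa, so the stress path crosses the preconsolidation pressure — recompression up to σ'_p, then virgin compression beyond:
S_c = H/(1+e₀)·[C_r·log₁₀(σ'_p/σ'_0) + C_c·log₁₀(σ'_f/σ'_p)]
    = 6.2/2.19 × [0.087×log₁₀(174/144) + 0.18×log₁₀(202.64/174)]
    = 2.8311 × [0.0071502 + 0.011912] = 0.05397 m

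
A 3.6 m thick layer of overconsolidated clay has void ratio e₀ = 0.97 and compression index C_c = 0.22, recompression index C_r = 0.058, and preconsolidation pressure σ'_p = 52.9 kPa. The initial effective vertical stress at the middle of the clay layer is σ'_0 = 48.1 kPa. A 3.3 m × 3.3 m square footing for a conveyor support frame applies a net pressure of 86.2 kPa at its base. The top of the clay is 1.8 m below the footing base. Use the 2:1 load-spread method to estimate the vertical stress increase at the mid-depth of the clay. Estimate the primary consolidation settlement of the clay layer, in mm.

Mid-depth of clay below the footing base: z = 1.8 + 3.6/2 = 3.6 m.
Stress increase at mid-clay by the 2:1 spreading method:
Δσ = qBL/((B+z)(L+z)) = 86.2×3.3×3.3/((3.3+3.6)(3.3+3.6)) = 19.717 kPa
Final effective stress: σ'_f = 48.1 + 19.717 = 67.817 kPa.
σ'_f = 67.817 > σ'_p = 52.9 kPa, so the stress path crosses the preconsolidation pressure — recompression up to σ'_p, then virgin compression beyond:
S_c = H/(1+e₀)·[C_r·log₁₀(σ'_p/σ'_0) + C_c·log₁₀(σ'_f/σ'_p)]
    = 3.6/1.97 × [0.058×log₁₀(52.9/48.1) + 0.22×log₁₀(67.817/52.9)]
    = 1.8274 × [0.002396 + 0.023734] = 0.04775 m

S_c ≈ 47.7 mm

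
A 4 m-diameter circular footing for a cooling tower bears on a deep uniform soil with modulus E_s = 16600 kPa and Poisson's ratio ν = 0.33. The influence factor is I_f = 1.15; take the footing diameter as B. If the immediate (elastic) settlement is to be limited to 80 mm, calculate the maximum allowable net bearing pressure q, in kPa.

S_e = q·B·(1−ν²)/E_s · I_f  ⇒  q = S_e·E_s / (B·(1−ν²)·I_f).
q = 0.08 × 16600 / (4 × 0.8911 × 1.15) = 324 kPa

q ≈ 324 kPa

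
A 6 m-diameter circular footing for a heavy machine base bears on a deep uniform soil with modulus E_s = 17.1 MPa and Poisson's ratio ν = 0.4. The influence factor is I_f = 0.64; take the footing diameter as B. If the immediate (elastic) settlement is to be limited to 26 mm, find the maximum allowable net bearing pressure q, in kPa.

q ≈ 138 kPa

E_s = 17.1 MPa = 17100 kPa.
S_e = q·B·(1−ν²)/E_s · I_f  ⇒  q = S_e·E_s / (B·(1−ν²)·I_f).
q = 0.026 × 17100 / (6 × 0.84 × 0.64) = 137.8 kPa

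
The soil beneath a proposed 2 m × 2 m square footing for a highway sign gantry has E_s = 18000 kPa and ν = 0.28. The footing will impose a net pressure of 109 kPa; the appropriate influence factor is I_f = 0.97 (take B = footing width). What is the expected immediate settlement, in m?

S_e ≈ 0.0108 m

Immediate (elastic) settlement: S_e = q·B·(1−ν²)/E_s · I_f.
S_e = 109 × 2 × (1 − 0.28²) / 18000 × 0.97
    = 109 × 2 × 0.9216 / 18000 × 0.97
    = 0.01083 m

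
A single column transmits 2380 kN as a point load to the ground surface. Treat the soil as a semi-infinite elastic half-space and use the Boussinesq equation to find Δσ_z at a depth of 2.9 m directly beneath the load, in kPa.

Boussinesq vertical stress below a point load on an elastic half-space:
Δσ_z = 3P/(2πz²) · [1 + (r/z)²]^(−5/2)
r/z = 0/2.9 = 0; [1+(r/z)²]^(−5/2) = 1.
Δσ_z = 3×2380/(2π×2.9²) × 1 = 135.12 × 1 = 135.1 kPa

Δσ_z ≈ 135 kPa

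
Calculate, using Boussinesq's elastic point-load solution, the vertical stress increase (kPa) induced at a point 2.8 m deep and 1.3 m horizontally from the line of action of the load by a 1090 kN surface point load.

Boussinesq vertical stress below a point load on an elastic half-space:
Δσ_z = 3P/(2πz²) · [1 + (r/z)²]^(−5/2)
r/z = 1.3/2.8 = 0.46429; [1+(r/z)²]^(−5/2) = 0.61384.
Δσ_z = 3×1090/(2π×2.8²) × 0.61384 = 66.382 × 0.61384 = 40.75 kPa

Δσ_z ≈ 40.7 kPa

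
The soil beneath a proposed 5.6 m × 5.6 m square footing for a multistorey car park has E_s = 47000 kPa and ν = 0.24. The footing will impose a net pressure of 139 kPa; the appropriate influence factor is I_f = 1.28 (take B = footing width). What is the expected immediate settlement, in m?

Immediate (elastic) settlement: S_e = q·B·(1−ν²)/E_s · I_f.
S_e = 139 × 5.6 × (1 − 0.24²) / 47000 × 1.28
    = 139 × 5.6 × 0.9424 / 47000 × 1.28
    = 0.01998 m

S_e ≈ 0.02 m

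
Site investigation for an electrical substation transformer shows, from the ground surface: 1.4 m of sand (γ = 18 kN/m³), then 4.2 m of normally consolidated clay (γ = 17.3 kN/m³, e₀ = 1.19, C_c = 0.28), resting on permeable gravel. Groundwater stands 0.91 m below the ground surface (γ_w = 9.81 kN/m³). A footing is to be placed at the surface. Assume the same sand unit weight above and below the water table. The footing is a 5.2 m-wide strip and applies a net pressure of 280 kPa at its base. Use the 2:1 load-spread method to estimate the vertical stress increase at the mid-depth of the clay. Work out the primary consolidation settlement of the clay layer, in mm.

Mid-depth of clay below the ground surface: z = 1.4 + 4.2/2 = 3.5 m.
Total vertical stress at mid-clay: σ_v = 18×1.4 + 17.3×2.1 = 61.53 kPa.
Pore pressure: u = 9.81×(3.5 − 0.91) = 25.408 kPa.
Initial effective stress: σ'_0 = σ_v − u = 61.53 − 25.408 = 36.122 kPa.
Stress increase at mid-clay by the 2:1 spreading method:
Δσ = qB/(B+z) = 280×5.2/(5.2+3.5) = 167.36 kPa
Final effective stress: σ'_f = σ'_0 + Δσ = 36.122 + 167.36 = 203.48 kPa.
Normally consolidated clay, so the full stress increment lies on the virgin compression line:
S_c = C_c·H/(1+e₀)·log₁₀(σ'_f/σ'_0) = 0.28×4.2/(1+1.19)×log₁₀(203.48/36.122)
    = 0.53699 × 0.75075 = 0.4031 m

S_c ≈ 403 mm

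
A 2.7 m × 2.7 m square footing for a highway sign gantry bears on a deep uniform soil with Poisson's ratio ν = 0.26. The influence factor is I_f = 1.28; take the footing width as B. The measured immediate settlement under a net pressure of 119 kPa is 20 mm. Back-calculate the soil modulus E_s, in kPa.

E_s ≈ 19200 kPa

S_e = q·B·(1−ν²)/E_s · I_f  ⇒  E_s = q·B·(1−ν²)·I_f / S_e.
E_s = 119 × 2.7 × 0.9324 × 1.28 / 0.02 = 19170 kPa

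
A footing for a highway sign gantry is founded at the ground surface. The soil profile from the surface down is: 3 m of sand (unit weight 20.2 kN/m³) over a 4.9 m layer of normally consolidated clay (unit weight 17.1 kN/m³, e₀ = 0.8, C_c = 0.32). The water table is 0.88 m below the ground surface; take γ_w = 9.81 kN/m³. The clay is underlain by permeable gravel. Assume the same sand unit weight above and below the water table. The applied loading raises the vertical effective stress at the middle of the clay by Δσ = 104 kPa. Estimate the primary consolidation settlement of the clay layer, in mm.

S_c ≈ 390 mm

Mid-depth of clay below the ground surface: z = 3 + 4.9/2 = 5.45 m.
Total vertical stress at mid-clay: σ_v = 20.2×3 + 17.1×2.45 = 102.5 kPa.
Pore pressure: u = 9.81×(5.45 − 0.88) = 44.832 kPa.
Initial effective stress: σ'_0 = σ_v − u = 102.5 − 44.832 = 57.668 kPa.
Final effective stress: σ'_f = σ'_0 + Δσ = 57.668 + 104 = 161.67 kPa.
Normally consolidated clay, so the full stress increment lies on the virgin compression line:
S_c = C_c·H/(1+e₀)·log₁₀(σ'_f/σ'_0) = 0.32×4.9/(1+0.8)×log₁₀(161.67/57.668)
    = 0.87111 × 0.44769 = 0.39 m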